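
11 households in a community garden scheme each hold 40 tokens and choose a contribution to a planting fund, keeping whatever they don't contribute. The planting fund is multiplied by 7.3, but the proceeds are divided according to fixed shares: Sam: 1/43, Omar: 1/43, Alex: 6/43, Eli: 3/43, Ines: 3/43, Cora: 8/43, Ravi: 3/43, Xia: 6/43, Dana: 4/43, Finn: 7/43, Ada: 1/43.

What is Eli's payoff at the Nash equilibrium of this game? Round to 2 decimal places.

Each unit j contributes comes back to j as 7.3 × (j's share), so j prefers to contribute only if that share exceeds 1/7.3 = 0.1370; otherwise keeping the unit dominates.
Alex, Cora, Xia and Finn clear that bar, contributing 40 each; the remaining 7 contribute 0. Total contributed: 160.
Eli keeps 40 and receives 7.3 × 160 × 3/43 = 81.49 from the planting fund, for a payoff of 121.49.

121.49 tokens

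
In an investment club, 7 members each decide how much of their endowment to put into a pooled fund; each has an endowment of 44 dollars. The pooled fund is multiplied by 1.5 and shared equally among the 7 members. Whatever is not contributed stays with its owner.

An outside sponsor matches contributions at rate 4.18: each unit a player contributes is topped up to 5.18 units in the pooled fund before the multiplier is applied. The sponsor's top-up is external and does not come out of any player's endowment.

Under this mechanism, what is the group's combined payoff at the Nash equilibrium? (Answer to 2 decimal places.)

The effective private return per unit is now 1.5 × 5.18 / 7 = 1.1100 > 1, so every player's dominant strategy flips to full contribution.
So the Nash equilibrium is full contribution by all 7; the group earns 1.5 × 5.18 × 308 = 2393.16.

2393.16 dollars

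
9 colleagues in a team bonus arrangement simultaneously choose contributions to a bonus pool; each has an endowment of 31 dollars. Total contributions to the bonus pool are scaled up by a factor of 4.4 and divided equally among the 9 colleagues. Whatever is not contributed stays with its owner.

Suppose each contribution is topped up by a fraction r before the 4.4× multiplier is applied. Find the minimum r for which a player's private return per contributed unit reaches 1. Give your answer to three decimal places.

With matching at rate r, one contributed unit becomes (1 + r) in the bonus pool and returns 4.4 × (1 + r) / 9 to the contributor.
Setting this equal to 1: 1 + r = 9/4.4 = 2.0455.
So the minimum matching rate is r = 2.0455 − 1 = 1.045.

1.045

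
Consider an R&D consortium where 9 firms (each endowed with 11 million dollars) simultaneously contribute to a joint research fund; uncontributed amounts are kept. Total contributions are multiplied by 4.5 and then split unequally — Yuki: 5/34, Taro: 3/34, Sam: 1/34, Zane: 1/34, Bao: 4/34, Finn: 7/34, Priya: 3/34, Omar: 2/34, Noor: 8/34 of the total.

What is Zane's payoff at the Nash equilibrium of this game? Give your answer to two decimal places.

12.46 million dollars

A player with share s gets back 4.5·s per unit contributed, so full contribution is dominant for anyone with s > 1/4.5 = 0.2222 and zero contribution is dominant for anyone below.
Only Noor (8/34) clears that bar, contributing 11; the remaining 8 contribute 0. Total contributed: 11.
Zane keeps 11 and receives 4.5 × 11 × 1/34 = 1.46 from the joint research fund, for a payoff of 12.46.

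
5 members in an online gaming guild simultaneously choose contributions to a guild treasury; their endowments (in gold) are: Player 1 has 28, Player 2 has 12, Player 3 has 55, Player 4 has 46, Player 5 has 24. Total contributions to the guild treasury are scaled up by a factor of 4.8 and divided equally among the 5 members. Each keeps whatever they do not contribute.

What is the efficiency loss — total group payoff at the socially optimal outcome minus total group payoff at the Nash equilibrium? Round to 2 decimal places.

627.00 gold

The private return per contributed unit is 4.8/5 = 0.9600 < 1 for every player regardless of endowment, so the Nash equilibrium is zero contribution and the group total is Σ E_j = 28 + 12 + 55 + 46 + 24 = 165.
Each contributed unit returns 4.800 to the group, so the social optimum is full contribution by everyone: group total = 4.800 × 165 = 792.00.
Efficiency loss = (4.800 − 1) × 165 = 627.00.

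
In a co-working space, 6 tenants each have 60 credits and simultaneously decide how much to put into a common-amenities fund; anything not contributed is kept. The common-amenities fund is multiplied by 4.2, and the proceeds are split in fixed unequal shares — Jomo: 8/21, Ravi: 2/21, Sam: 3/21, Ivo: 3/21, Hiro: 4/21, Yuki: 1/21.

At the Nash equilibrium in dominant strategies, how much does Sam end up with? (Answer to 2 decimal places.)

Player j's private return per contributed unit is 4.2 × (j's share). Contributing is weakly dominant for j when that share is at least 1/4.2 = 0.2381, and contributing 0 is dominant otherwise.
Jomo alone (share 8/21) is above the threshold, contributing 60; the remaining 5 contribute 0. Total contributed: 60.
Sam keeps 60 and receives 4.2 × 60 × 3/21 = 36.00 from the common-amenities fund, for a payoff of 96.00.

96.00 credits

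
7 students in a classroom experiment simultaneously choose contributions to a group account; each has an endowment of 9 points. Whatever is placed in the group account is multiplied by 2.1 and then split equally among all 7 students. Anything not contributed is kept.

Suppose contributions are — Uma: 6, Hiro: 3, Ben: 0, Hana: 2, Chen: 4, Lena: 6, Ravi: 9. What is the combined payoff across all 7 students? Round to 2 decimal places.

Total contributed: 6 + 3 + 0 + 2 + 4 + 6 + 9 = 30; total kept: 7 × 9 − 30 = 33.
The group account pays out 2.1 × 30 = 63.00 in aggregate.
Group total = 33 + 63.00 = 96.00.

96.00 points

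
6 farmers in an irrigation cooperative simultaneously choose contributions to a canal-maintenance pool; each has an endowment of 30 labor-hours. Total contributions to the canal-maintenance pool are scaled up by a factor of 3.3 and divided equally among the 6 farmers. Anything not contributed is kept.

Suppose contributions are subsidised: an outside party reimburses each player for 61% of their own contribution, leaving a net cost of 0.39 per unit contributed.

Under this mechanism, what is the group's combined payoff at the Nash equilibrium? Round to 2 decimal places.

703.80 labor-hours

The effective private return per unit is now (3.3/6) / 0.39 = 1.4103 > 1, so every player's dominant strategy flips to full contribution.
So the Nash equilibrium is full contribution by all 6; the group earns 6 × (30 × 0.61 + 3.3 × 30) = 703.80.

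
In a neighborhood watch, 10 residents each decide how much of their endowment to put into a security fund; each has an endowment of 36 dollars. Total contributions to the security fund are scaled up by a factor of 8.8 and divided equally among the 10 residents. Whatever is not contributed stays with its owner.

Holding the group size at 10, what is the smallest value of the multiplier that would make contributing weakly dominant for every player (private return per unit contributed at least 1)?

10

A contributed unit returns (multiplier)/10 to its contributor.
This reaches 1 exactly when the multiplier is 10.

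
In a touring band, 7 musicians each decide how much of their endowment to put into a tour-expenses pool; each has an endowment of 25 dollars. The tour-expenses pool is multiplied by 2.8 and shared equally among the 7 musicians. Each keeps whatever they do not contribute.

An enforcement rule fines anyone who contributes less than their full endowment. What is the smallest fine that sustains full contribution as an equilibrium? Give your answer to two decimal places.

Given the others contribute fully, the best deviation is to contribute 0 (any partial contribution still incurs the fine and gives up units whose private return 0.4000 is below 1).
Deviating from 25 to 0 saves 25 dollars but forfeits the deviator's share of the drop in the tour-expenses pool: 2.8/7 × 25 = 10.00.
So the deviation gain is 25 − 10.00 = 15.00, and the fine must be at least 15.00 dollars to wipe it out.

15.00 dollars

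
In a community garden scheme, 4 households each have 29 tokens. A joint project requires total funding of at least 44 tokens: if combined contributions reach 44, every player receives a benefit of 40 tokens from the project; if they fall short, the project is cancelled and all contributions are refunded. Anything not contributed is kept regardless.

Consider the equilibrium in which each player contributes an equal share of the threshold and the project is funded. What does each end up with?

Equal share of the threshold: 44/4 = 11.
At this profile no one gains by cutting their contribution: any cut drops the total below 44, the project is cancelled, contributions are refunded, and the deviator ends with 29, which is less than 29 − 11 + 40 = 58. Contributing more than 11 just wastes the excess. So contributing exactly 11 is a best response.
Each player's payoff: 29 − 11 + 40 = 58.

58 tokens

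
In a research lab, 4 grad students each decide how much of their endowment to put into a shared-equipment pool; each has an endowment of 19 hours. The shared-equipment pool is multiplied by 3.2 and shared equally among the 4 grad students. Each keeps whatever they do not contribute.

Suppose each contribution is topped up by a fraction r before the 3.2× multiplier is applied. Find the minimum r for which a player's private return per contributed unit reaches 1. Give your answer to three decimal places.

With matching at rate r, one contributed unit becomes (1 + r) in the shared-equipment pool and returns 3.2 × (1 + r) / 4 to the contributor.
Setting this equal to 1: 1 + r = 4/3.2 = 1.2500.
So the minimum matching rate is r = 1.2500 − 1 = 0.250.

0.250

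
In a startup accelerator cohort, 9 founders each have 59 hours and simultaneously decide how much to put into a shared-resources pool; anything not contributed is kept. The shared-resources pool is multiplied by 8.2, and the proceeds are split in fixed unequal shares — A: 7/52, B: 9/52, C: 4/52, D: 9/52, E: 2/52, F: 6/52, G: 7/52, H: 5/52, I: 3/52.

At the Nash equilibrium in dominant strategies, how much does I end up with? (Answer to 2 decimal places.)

A player with share s gets back 8.2·s per unit contributed, so full contribution is dominant for anyone with s > 1/8.2 = 0.1220 and zero contribution is dominant for anyone below.
The shares above 0.1220 belong to A, B, D and G, contributing 59 each; the remaining 5 contribute 0. Total contributed: 236.
I keeps 59 and receives 8.2 × 236 × 3/52 = 111.65 from the shared-resources pool, for a payoff of 170.65.

170.65 hours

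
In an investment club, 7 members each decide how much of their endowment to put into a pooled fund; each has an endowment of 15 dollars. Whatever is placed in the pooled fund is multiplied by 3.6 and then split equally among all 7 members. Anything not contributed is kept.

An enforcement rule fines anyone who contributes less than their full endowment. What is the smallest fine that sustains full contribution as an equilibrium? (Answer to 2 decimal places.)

7.29 dollars

Given the others contribute fully, the best deviation is to contribute 0 (any partial contribution still incurs the fine and gives up units whose private return 0.5143 is below 1).
Deviating from 15 to 0 saves 15 dollars but forfeits the deviator's share of the drop in the pooled fund: 3.6/7 × 15 = 7.71.
So the deviation gain is 15 − 7.71 = 7.29, and the fine must be at least 7.29 dollars to wipe it out.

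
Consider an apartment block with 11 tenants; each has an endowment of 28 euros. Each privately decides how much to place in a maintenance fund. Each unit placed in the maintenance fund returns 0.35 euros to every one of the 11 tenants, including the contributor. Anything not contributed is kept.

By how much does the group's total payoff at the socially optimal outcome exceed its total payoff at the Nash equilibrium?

877.80 euros

The private return per contributed unit is 0.35 < 1, so contributing 0 is dominant for every player. At the Nash equilibrium everyone keeps their 28, and the group total is 11 × 28 = 308.
Each contributed unit returns 3.850 to the group as a whole (0.35 to each of 11 players), which exceeds 1, so the social optimum is full contribution: group total = 3.850 × 308 = 1185.80.
Efficiency loss = 1185.80 − 308 = 877.80.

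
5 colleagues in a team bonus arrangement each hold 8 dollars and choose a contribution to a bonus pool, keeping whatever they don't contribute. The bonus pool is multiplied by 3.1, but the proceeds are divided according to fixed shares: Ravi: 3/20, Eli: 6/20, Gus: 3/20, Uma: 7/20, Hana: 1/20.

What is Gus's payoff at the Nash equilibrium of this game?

11.72 dollars

Player j's private return per contributed unit is 3.1 × (j's share). Contributing is weakly dominant for j when that share is at least 1/3.1 = 0.3226, and contributing 0 is dominant otherwise.
Uma alone (share 7/20) is above the threshold, contributing 8; the remaining 4 contribute 0. Total contributed: 8.
Gus keeps 8 and receives 3.1 × 8 × 3/20 = 3.72 from the bonus pool, for a payoff of 11.72.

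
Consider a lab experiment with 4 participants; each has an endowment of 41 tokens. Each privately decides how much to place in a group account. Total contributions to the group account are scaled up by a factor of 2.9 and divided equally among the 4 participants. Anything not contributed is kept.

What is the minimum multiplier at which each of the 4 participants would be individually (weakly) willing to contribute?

A contributed unit returns (multiplier)/4 to its contributor.
This reaches 1 exactly when the multiplier is 4.

4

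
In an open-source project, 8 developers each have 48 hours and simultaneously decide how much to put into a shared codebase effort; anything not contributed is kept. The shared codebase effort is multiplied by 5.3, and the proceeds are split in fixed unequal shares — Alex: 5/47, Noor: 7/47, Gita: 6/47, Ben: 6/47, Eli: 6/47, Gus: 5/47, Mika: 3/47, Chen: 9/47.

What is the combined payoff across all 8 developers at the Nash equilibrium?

For player j, contributing a unit is worthwhile iff 5.3 × (j's share) ≥ 1, i.e. iff j's share is at least 0.1887.
Chen alone (share 9/47) is above the threshold, contributing 48; the remaining 7 contribute 0. Total contributed: 48.
The shared codebase effort pays out 5.3 × 48 = 254.40 in total (split across the unequal shares, but the aggregate is all that matters for the group sum).
The 7 free-riders keep 48 each, adding 336. Group total = 336 + 254.40 = 590.40.

590.40 hours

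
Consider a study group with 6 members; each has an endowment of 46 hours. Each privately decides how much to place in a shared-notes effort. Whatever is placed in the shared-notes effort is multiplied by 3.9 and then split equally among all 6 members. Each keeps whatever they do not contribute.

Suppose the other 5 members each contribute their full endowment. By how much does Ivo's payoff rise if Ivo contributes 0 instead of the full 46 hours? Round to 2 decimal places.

16.10 hours

Switching from a contribution of 46 to 0 lets Ivo keep an extra 46 hours, but lowers the shared-notes effort by 46, which costs Ivo their own share of that drop: 3.9/6 × 46 = 29.90.
Net gain = 46 − 29.90 = 16.10. The private return per contributed unit (0.6500) is below 1, so free-riding is indeed the best response regardless of what the others do.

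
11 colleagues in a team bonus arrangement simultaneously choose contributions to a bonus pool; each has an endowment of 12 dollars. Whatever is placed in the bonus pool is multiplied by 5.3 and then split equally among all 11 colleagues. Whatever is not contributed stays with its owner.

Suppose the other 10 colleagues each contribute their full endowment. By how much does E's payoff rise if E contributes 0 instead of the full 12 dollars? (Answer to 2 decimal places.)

Switching from a contribution of 12 to 0 lets E keep an extra 12 dollars, but lowers the bonus pool by 12, which costs E their own share of that drop: 5.3/11 × 12 = 5.78.
Net gain = 12 − 5.78 = 6.22. The private return per contributed unit (0.4818) is below 1, so free-riding is indeed the best response regardless of what the others do.

6.22 dollars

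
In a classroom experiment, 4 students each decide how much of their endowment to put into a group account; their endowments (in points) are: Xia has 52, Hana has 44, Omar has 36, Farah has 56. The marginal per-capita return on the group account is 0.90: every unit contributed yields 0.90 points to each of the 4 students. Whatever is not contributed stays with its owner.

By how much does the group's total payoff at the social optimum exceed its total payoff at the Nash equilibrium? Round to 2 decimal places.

The private return per contributed unit is 0.90 < 1 for everyone, so the Nash equilibrium is zero contribution and the group total is Σ E_j = 52 + 44 + 36 + 56 = 188.
Each contributed unit returns 3.600 to the group, so the social optimum is full contribution by everyone: group total = 3.600 × 188 = 676.80.
Efficiency loss = (3.600 − 1) × 188 = 488.80.

488.80 points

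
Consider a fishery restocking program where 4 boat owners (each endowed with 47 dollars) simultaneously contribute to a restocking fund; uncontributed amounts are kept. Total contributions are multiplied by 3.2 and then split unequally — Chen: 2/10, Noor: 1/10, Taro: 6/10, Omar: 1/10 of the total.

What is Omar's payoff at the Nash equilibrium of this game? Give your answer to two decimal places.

62.04 dollars

For player j, contributing a unit is worthwhile iff 3.2 × (j's share) ≥ 1, i.e. iff j's share is at least 0.3125.
Taro alone (share 6/10) is above the threshold, contributing 47; the remaining 3 contribute 0. Total contributed: 47.
Omar keeps 47 and receives 3.2 × 47 × 1/10 = 15.04 from the restocking fund, for a payoff of 62.04.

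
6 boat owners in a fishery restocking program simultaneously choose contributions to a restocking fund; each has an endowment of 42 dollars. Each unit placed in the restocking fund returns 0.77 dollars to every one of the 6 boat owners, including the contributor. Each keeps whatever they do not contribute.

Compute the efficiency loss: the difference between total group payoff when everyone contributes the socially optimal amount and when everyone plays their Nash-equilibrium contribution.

912.24 dollars

The private return per contributed unit is 0.77 < 1, so contributing 0 is dominant for every player. At the Nash equilibrium everyone keeps their 42, and the group total is 6 × 42 = 252.
Each contributed unit returns 4.620 to the group as a whole (0.77 to each of 6 players), which exceeds 1, so the social optimum is full contribution: group total = 4.620 × 252 = 1164.24.
Efficiency loss = 1164.24 − 252 = 912.24.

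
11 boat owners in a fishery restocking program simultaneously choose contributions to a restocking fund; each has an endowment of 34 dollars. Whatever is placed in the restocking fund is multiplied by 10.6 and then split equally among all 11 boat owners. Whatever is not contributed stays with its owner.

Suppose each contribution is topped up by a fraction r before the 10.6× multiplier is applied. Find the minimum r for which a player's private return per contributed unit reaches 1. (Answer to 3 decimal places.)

0.038

With matching at rate r, one contributed unit becomes (1 + r) in the restocking fund and returns 10.6 × (1 + r) / 11 to the contributor.
Setting this equal to 1: 1 + r = 11/10.6 = 1.0377.
So the minimum matching rate is r = 1.0377 − 1 = 0.038.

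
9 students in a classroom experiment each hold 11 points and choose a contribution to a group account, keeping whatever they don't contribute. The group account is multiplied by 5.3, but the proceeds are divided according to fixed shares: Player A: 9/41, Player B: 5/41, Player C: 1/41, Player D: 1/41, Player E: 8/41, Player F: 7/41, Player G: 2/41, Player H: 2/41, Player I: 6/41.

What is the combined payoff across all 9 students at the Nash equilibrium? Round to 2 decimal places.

193.60 points

A player with share s gets back 5.3·s per unit contributed, so full contribution is dominant for anyone with s > 1/5.3 = 0.1887 and zero contribution is dominant for anyone below.
Player A and Player E are above the threshold, contributing 11 each; the remaining 7 contribute 0. Total contributed: 22.
The group account pays out 5.3 × 22 = 116.60 in total (split across the unequal shares, but the aggregate is all that matters for the group sum).
The 7 free-riders keep 11 each, adding 77. Group total = 77 + 116.60 = 193.60.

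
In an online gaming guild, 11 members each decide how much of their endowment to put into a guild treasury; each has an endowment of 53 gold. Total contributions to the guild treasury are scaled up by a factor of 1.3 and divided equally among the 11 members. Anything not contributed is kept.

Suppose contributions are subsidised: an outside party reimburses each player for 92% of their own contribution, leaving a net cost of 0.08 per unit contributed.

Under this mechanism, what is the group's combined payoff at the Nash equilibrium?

1294.26 gold

With the mechanism, a contributed unit returns (1.3/11) / 0.08 = 1.4773 per unit of net cost to the contributor — now above 1 — so contributing fully is weakly dominant for every player.
At the Nash equilibrium everyone contributes 53. Group total payoff = 11 × (53 × 0.92 + 1.3 × 53) = 1294.26.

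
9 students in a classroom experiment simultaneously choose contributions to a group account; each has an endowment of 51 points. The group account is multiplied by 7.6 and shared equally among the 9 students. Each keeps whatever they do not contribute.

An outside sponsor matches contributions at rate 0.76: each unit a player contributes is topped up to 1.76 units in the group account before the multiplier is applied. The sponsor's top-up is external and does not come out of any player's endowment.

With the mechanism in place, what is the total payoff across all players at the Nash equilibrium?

The effective private return per unit is now 7.6 × 1.76 / 9 = 1.4862 > 1, so every player's dominant strategy flips to full contribution.
At the Nash equilibrium everyone contributes 51. Group total payoff = 7.6 × 1.76 × 459 = 6139.58.

6139.58 points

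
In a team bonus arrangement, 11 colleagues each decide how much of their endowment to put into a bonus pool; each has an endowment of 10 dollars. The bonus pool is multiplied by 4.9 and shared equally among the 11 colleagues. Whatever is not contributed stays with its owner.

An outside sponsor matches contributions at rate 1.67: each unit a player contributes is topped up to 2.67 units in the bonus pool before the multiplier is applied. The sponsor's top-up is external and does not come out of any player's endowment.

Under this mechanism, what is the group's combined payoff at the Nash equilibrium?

Under the mechanism each unit contributed yields 4.9 × 2.67 / 11 = 1.1894 back to its contributor per unit of net cost, which exceeds 1, making full contribution the dominant choice for everyone.
So the Nash equilibrium is full contribution by all 11; the group earns 4.9 × 2.67 × 110 = 1439.13.

1439.13 dollars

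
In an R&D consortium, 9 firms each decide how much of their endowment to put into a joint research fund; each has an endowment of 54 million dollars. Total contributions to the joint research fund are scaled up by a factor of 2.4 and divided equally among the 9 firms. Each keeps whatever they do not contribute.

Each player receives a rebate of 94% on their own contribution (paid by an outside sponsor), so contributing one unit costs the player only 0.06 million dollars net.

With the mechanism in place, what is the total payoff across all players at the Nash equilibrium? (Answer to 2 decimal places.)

1623.24 million dollars

With the mechanism, a contributed unit returns (2.4/9) / 0.06 = 4.4444 per unit of net cost to the contributor — now above 1 — so contributing fully is weakly dominant for every player.
So the Nash equilibrium is full contribution by all 9; the group earns 9 × (54 × 0.94 + 2.4 × 54) = 1623.24.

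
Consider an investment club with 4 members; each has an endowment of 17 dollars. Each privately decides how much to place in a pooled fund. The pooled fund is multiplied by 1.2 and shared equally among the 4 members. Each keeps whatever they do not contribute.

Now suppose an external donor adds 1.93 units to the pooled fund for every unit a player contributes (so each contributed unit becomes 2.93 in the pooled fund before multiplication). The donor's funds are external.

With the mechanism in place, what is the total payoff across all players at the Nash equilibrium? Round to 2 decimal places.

68.00 dollars

With the mechanism, a contributed unit returns 1.2 × 2.93 / 4 = 0.8790 per unit of net cost — still below 1 — so contributing 0 remains dominant for every player.
At the Nash equilibrium no one contributes; group total payoff = 4 × 17 = 68.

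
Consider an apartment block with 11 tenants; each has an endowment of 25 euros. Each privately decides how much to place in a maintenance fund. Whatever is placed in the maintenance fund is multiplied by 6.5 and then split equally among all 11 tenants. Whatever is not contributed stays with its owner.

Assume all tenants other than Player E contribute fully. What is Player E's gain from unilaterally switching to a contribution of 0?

Switching from a contribution of 25 to 0 lets Player E keep an extra 25 euros, but lowers the maintenance fund by 25, which costs Player E their own share of that drop: 6.5/11 × 25 = 14.77.
Net gain = 25 − 14.77 = 10.23. The private return per contributed unit (0.5909) is below 1, so free-riding is indeed the best response regardless of what the others do.

10.23 euros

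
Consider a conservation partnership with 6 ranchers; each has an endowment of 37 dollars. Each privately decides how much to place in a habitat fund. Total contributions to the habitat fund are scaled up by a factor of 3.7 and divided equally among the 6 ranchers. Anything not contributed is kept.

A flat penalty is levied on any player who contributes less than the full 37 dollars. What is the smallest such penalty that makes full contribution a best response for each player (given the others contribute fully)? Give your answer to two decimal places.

14.18 dollars

Given the others contribute fully, the best deviation is to contribute 0 (any partial contribution still incurs the fine and gives up units whose private return 0.6167 is below 1).
Deviating from 37 to 0 saves 37 dollars but forfeits the deviator's share of the drop in the habitat fund: 3.7/6 × 37 = 22.82.
So the deviation gain is 37 − 22.82 = 14.18, and the fine must be at least 14.18 dollars to wipe it out.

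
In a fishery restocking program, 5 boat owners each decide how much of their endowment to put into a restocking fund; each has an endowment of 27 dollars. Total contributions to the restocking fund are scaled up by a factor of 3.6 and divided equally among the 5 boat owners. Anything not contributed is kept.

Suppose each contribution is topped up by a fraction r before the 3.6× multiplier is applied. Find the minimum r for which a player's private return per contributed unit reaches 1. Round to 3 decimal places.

With matching at rate r, one contributed unit becomes (1 + r) in the restocking fund and returns 3.6 × (1 + r) / 5 to the contributor.
Setting this equal to 1: 1 + r = 5/3.6 = 1.3889.
So the minimum matching rate is r = 1.3889 − 1 = 0.389.

0.389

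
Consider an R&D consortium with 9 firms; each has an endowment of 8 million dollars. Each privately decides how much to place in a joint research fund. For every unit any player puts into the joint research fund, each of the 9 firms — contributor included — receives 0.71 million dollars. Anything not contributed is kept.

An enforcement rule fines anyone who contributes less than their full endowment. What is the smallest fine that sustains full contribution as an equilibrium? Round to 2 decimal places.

2.32 million dollars

Given the others contribute fully, the best deviation is to contribute 0 (any partial contribution still incurs the fine and gives up units whose private return 0.71 is below 1).
Deviating from 8 to 0 saves 8 million dollars but forfeits the deviator's share of the drop in the joint research fund: 0.71 × 8 = 5.68.
So the deviation gain is 8 − 5.68 = 2.32, and the fine must be at least 2.32 million dollars to wipe it out.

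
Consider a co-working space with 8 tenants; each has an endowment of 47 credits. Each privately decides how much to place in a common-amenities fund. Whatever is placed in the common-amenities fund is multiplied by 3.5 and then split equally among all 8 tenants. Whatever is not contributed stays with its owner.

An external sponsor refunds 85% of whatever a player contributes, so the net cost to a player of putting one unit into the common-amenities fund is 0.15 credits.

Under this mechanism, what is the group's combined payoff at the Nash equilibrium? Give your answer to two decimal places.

1635.60 credits

With the mechanism, a contributed unit returns (3.5/8) / 0.15 = 2.9167 per unit of net cost to the contributor — now above 1 — so contributing fully is weakly dominant for every player.
So the Nash equilibrium is full contribution by all 8; the group earns 8 × (47 × 0.85 + 3.5 × 47) = 1635.60.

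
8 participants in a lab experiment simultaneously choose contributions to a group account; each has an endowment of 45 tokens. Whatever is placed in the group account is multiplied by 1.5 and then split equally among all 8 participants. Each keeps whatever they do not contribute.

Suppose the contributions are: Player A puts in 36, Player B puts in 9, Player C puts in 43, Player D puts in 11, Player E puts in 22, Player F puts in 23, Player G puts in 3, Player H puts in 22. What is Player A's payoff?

40.69 tokens

Total contributed: 36 + 9 + 43 + 11 + 22 + 23 + 3 + 22 = 169.
Each receives 1.5 × 169 / 8 = 31.69 from the group account.
Player A keeps 45 − 36 = 9, so Player A's payoff is 9 + 31.69 = 40.69.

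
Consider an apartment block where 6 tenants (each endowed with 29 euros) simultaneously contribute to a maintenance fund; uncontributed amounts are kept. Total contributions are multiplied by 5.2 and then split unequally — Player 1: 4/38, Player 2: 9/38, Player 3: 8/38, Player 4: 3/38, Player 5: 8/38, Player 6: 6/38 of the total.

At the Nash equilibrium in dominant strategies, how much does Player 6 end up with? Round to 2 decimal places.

Each unit j contributes comes back to j as 5.2 × (j's share), so j prefers to contribute only if that share exceeds 1/5.2 = 0.1923; otherwise keeping the unit dominates.
Player 2, Player 3 and Player 5 are above the threshold, contributing 29 each; the remaining 3 contribute 0. Total contributed: 87.
Player 6 keeps 29 and receives 5.2 × 87 × 6/38 = 71.43 from the maintenance fund, for a payoff of 100.43.

100.43 euros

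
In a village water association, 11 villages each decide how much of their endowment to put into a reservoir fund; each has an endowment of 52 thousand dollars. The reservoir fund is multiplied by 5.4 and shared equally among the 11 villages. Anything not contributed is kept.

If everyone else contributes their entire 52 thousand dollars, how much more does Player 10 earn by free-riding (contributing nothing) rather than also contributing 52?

26.47 thousand dollars

Switching from a contribution of 52 to 0 lets Player 10 keep an extra 52 thousand dollars, but lowers the reservoir fund by 52, which costs Player 10 their own share of that drop: 5.4/11 × 52 = 25.53.
Net gain = 52 − 25.53 = 26.47. The private return per contributed unit (0.4909) is below 1, so free-riding is indeed the best response regardless of what the others do.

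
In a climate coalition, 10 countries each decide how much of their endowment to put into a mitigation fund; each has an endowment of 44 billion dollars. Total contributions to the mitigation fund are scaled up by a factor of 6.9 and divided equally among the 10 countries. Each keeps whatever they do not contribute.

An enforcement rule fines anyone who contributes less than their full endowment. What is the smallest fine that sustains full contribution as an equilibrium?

13.64 billion dollars

Given the others contribute fully, the best deviation is to contribute 0 (any partial contribution still incurs the fine and gives up units whose private return 0.6900 is below 1).
Deviating from 44 to 0 saves 44 billion dollars but forfeits the deviator's share of the drop in the mitigation fund: 6.9/10 × 44 = 30.36.
So the deviation gain is 44 − 30.36 = 13.64, and the fine must be at least 13.64 billion dollars to wipe it out.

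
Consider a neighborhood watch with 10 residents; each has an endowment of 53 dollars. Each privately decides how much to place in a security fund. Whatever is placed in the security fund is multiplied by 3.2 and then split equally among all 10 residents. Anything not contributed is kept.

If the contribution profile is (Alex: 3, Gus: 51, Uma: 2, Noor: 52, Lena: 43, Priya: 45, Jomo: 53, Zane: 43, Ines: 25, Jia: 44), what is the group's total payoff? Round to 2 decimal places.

1324.20 dollars

Total contributed: 3 + 51 + 2 + 52 + 43 + 45 + 53 + 43 + 25 + 44 = 361; total kept: 10 × 53 − 361 = 169.
The security fund pays out 3.2 × 361 = 1155.20 in aggregate.
Group total = 169 + 1155.20 = 1324.20.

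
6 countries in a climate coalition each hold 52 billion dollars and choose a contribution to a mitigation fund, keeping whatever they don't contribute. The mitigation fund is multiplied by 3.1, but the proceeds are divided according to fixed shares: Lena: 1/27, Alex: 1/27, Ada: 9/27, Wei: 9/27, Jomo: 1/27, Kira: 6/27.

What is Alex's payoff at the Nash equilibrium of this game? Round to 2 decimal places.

63.94 billion dollars

For player j, contributing a unit is worthwhile iff 3.1 × (j's share) ≥ 1, i.e. iff j's share is at least 0.3226.
Ada and Wei are above the threshold, contributing 52 each; the remaining 4 contribute 0. Total contributed: 104.
Alex keeps 52 and receives 3.1 × 104 × 1/27 = 11.94 from the mitigation fund, for a payoff of 63.94.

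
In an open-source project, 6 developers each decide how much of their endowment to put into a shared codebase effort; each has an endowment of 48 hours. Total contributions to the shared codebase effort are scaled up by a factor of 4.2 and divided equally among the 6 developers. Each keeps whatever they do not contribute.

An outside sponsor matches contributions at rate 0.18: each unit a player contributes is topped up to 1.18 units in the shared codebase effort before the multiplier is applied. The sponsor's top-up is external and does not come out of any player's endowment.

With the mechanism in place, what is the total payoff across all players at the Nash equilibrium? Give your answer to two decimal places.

The effective private return is 4.2 × 1.18 / 6 = 0.8260, which is still under 1, so the mechanism doesn't change anyone's dominant strategy: zero contribution.
At the Nash equilibrium no one contributes; group total payoff = 6 × 48 = 288.

288.00 hours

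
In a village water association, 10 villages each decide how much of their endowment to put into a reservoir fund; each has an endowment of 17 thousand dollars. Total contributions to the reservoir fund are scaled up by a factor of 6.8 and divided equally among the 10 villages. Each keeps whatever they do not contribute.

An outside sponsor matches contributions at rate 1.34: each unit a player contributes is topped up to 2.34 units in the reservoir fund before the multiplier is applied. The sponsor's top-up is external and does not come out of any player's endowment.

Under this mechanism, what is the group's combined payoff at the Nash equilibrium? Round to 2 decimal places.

With the mechanism, a contributed unit returns 6.8 × 2.34 / 10 = 1.5912 per unit of net cost to the contributor — now above 1 — so contributing fully is weakly dominant for every player.
So the Nash equilibrium is full contribution by all 10; the group earns 6.8 × 2.34 × 170 = 2705.04.

2705.04 thousand dollars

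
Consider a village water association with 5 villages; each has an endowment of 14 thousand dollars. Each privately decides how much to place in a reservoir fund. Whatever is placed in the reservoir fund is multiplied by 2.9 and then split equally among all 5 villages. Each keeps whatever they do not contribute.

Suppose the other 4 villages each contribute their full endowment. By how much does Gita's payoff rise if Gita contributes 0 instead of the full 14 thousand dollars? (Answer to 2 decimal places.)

Switching from a contribution of 14 to 0 lets Gita keep an extra 14 thousand dollars, but lowers the reservoir fund by 14, which costs Gita their own share of that drop: 2.9/5 × 14 = 8.12.
Net gain = 14 − 8.12 = 5.88. The private return per contributed unit (0.5800) is below 1, so free-riding is indeed the best response regardless of what the others do.

5.88 thousand dollars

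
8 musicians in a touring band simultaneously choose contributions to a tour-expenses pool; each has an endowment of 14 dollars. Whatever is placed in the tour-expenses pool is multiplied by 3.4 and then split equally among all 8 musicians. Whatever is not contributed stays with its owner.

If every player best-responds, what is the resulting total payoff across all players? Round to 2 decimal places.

Each contributed unit returns 3.4/8 = 0.4250 to its contributor — below 1 — so contributing 0 is dominant for every player. At the Nash equilibrium everyone keeps their 14, and the group total is 8 × 14 = 112.

112.00 dollars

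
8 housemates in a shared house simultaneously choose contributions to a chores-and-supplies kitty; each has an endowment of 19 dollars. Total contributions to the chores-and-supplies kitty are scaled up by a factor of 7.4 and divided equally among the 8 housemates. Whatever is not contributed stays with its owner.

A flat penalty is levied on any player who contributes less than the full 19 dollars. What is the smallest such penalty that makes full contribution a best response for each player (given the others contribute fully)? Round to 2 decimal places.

Given the others contribute fully, the best deviation is to contribute 0 (any partial contribution still incurs the fine and gives up units whose private return 0.9250 is below 1).
Deviating from 19 to 0 saves 19 dollars but forfeits the deviator's share of the drop in the chores-and-supplies kitty: 7.4/8 × 19 = 17.57.
So the deviation gain is 19 − 17.57 = 1.43, and the fine must be at least 1.43 dollars to wipe it out.

1.43 dollars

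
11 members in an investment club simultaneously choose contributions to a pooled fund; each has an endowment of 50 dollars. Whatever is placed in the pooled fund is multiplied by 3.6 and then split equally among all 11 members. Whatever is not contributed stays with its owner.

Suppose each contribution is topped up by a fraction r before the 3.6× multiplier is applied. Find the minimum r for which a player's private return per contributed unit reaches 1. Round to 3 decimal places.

2.056

With matching at rate r, one contributed unit becomes (1 + r) in the pooled fund and returns 3.6 × (1 + r) / 11 to the contributor.
Setting this equal to 1: 1 + r = 11/3.6 = 3.0556.
So the minimum matching rate is r = 3.0556 − 1 = 2.056.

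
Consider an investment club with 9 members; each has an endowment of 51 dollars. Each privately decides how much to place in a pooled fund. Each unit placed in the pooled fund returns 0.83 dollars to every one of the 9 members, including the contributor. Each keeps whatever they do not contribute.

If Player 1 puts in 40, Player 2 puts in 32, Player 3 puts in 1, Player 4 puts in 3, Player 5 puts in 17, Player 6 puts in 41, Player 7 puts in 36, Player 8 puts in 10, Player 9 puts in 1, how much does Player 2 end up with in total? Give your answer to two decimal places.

Total contributed: 40 + 32 + 1 + 3 + 17 + 41 + 36 + 10 + 1 = 181.
Each receives 0.83 × 181 = 150.23 from the pooled fund.
Player 2 keeps 51 − 32 = 19, so Player 2's payoff is 19 + 150.23 = 169.23.

169.23 dollars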